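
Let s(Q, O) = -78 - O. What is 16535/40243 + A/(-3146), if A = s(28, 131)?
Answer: 5493627/11509498 ≈ 0.47731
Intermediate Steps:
A = -209 (A = -78 - 1*131 = -78 - 131 = -209)
16535/40243 + A/(-3146) = 16535/40243 - 209/(-3146) = 16535*(1/40243) - 209*(-1/3146) = 16535/40243 + 19/286 = 5493627/11509498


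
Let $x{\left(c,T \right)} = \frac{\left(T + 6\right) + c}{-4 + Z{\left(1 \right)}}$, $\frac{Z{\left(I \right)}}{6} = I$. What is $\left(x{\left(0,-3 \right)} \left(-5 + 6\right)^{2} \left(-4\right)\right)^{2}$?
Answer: $36$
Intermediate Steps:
$Z{\left(I \right)} = 6 I$
$x{\left(c,T \right)} = 3 + \frac{T}{2} + \frac{c}{2}$ ($x{\left(c,T \right)} = \frac{\left(T + 6\right) + c}{-4 + 6 \cdot 1} = \frac{\left(6 + T\right) + c}{-4 + 6} = \frac{6 + T + c}{2} = \left(6 + T + c\right) \frac{1}{2} = 3 + \frac{T}{2} + \frac{c}{2}$)
$\left(x{\left(0,-3 \right)} \left(-5 + 6\right)^{2} \left(-4\right)\right)^{2} = \left(\left(3 + \frac{1}{2} \left(-3\right) + \frac{1}{2} \cdot 0\right) \left(-5 + 6\right)^{2} \left(-4\right)\right)^{2} = \left(\left(3 - \frac{3}{2} + 0\right) 1^{2} \left(-4\right)\right)^{2} = \left(\frac{3}{2} \cdot 1 \left(-4\right)\right)^{2} = \left(\frac{3}{2} \left(-4\right)\right)^{2} = \left(-6\right)^{2} = 36$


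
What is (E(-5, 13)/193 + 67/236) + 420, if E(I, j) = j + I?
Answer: 19144979/45548 ≈ 420.33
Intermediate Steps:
E(I, j) = I + j
(E(-5, 13)/193 + 67/236) + 420 = ((-5 + 13)/193 + 67/236) + 420 = (8*(1/193) + 67*(1/236)) + 420 = (8/193 + 67/236) + 420 = 14819/45548 + 420 = 19144979/45548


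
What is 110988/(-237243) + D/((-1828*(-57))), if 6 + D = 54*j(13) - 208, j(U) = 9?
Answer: -958331296/2059980969 ≈ -0.46521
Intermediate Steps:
D = 272 (D = -6 + (54*9 - 208) = -6 + (486 - 208) = -6 + 278 = 272)
110988/(-237243) + D/((-1828*(-57))) = 110988/(-237243) + 272/((-1828*(-57))) = 110988*(-1/237243) + 272/104196 = -36996/79081 + 272*(1/104196) = -36996/79081 + 68/26049 = -958331296/2059980969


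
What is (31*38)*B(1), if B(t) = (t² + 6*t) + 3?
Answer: 11780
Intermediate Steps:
B(t) = 3 + t² + 6*t
(31*38)*B(1) = (31*38)*(3 + 1² + 6*1) = 1178*(3 + 1 + 6) = 1178*10 = 11780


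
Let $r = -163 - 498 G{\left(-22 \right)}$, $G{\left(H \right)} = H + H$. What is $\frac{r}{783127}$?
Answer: $\frac{21749}{783127} \approx 0.027772$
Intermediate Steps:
$G{\left(H \right)} = 2 H$
$r = 21749$ ($r = -163 - 498 \cdot 2 \left(-22\right) = -163 - -21912 = -163 + 21912 = 21749$)
$\frac{r}{783127} = \frac{21749}{783127}$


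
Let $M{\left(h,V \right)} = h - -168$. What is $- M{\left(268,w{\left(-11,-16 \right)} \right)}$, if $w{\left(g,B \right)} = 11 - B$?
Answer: $-436$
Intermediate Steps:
$M{\left(h,V \right)} = 168 + h$ ($M{\left(h,V \right)} = h + 168 = 168 + h$)
$- M{\left(268,w{\left(-11,-16 \right)} \right)} = - (168 + 268) = \left(-1\right) 436 = -436$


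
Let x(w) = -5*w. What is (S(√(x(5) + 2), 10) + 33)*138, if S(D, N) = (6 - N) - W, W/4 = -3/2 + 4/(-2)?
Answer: 5934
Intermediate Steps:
W = -14 (W = 4*(-3/2 + 4/(-2)) = 4*(-3*½ + 4*(-½)) = 4*(-3/2 - 2) = 4*(-7/2) = -14)
S(D, N) = 20 - N (S(D, N) = (6 - N) - 1*(-14) = (6 - N) + 14 = 20 - N)
(S(√(x(5) + 2), 10) + 33)*138 = ((20 - 1*10) + 33)*138 = ((20 - 10) + 33)*138 = (10 + 33)*138 = 43*138 = 5934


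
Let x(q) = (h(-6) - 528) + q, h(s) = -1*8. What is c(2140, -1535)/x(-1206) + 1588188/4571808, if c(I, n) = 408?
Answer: 37555243/331837064 ≈ 0.11317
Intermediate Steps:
h(s) = -8
x(q) = -536 + q (x(q) = (-8 - 528) + q = -536 + q)
c(2140, -1535)/x(-1206) + 1588188/4571808 = 408/(-536 - 1206) + 1588188/4571808 = 408/(-1742) + 1588188*(1/4571808) = 408*(-1/1742) + 132349/380984 = -204/871 + 132349/380984 = 37555243/331837064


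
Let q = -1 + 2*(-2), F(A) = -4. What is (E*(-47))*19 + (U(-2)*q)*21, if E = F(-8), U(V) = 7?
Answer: 2837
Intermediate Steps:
q = -5 (q = -1 - 4 = -5)
E = -4
(E*(-47))*19 + (U(-2)*q)*21 = -4*(-47)*19 + (7*(-5))*21 = 188*19 - 35*21 = 3572 - 735 = 2837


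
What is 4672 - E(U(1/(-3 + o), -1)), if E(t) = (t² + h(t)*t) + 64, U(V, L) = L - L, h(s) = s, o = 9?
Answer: 4608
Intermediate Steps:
U(V, L) = 0
E(t) = 64 + 2*t² (E(t) = (t² + t*t) + 64 = (t² + t²) + 64 = 2*t² + 64 = 64 + 2*t²)
4672 - E(U(1/(-3 + o), -1)) = 4672 - (64 + 2*0²) = 4672 - (64 + 2*0) = 4672 - (64 + 0) = 4672 - 1*64 = 4672 - 64 = 4608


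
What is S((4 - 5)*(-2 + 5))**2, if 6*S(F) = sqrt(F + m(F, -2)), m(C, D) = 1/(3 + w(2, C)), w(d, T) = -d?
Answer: -1/18 ≈ -0.055556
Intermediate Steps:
m(C, D) = 1 (m(C, D) = 1/(3 - 1*2) = 1/(3 - 2) = 1/1 = 1)
S(F) = sqrt(1 + F)/6 (S(F) = sqrt(F + 1)/6 = sqrt(1 + F)/6)
S((4 - 5)*(-2 + 5))**2 = (sqrt(1 + (4 - 5)*(-2 + 5))/6)**2 = (sqrt(1 - 1*3)/6)**2 = (sqrt(1 - 3)/6)**2 = (sqrt(-2)/6)**2 = ((I*sqrt(2))/6)**2 = (I*sqrt(2)/6)**2 = -1/18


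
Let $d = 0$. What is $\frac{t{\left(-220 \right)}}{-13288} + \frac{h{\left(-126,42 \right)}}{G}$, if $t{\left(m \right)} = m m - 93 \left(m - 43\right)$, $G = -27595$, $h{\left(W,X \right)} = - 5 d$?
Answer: $- \frac{72859}{13288} \approx -5.4831$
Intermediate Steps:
$h{\left(W,X \right)} = 0$ ($h{\left(W,X \right)} = \left(-5\right) 0 = 0$)
$t{\left(m \right)} = 3999 + m^{2} - 93 m$ ($t{\left(m \right)} = m^{2} - 93 \left(-43 + m\right) = m^{2} - \left(-3999 + 93 m\right) = 3999 + m^{2} - 93 m$)
$\frac{t{\left(-220 \right)}}{-13288} + \frac{h{\left(-126,42 \right)}}{G} = \frac{3999 + \left(-220\right)^{2} - -20460}{-13288} + \frac{0}{-27595} = \left(3999 + 48400 + 20460\right) \left(- \frac{1}{13288}\right) + 0 \left(- \frac{1}{27595}\right) = 72859 \left(- \frac{1}{13288}\right) + 0 = - \frac{72859}{13288} + 0 = - \frac{72859}{13288}$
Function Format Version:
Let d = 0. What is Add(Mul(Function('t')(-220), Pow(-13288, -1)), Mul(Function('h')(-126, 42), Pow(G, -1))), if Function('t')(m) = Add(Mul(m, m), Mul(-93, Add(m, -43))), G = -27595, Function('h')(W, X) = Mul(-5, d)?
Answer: Rational(-72859, 13288) ≈ -5.4831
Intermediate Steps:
Function('h')(W, X) = 0 (Function('h')(W, X) = Mul(-5, 0) = 0)
Function('t')(m) = Add(3999, Pow(m, 2), Mul(-93, m)) (Function('t')(m) = Add(Pow(m, 2), Mul(-93, Add(-43, m))) = Add(Pow(m, 2), Add(3999, Mul(-93, m))) = Add(3999, Pow(m, 2), Mul(-93, m)))
Add(Mul(Function('t')(-220), Pow(-13288, -1)), Mul(Function('h')(-126, 42), Pow(G, -1))) = Add(Mul(Add(3999, Pow(-220, 2), Mul(-93, -220)), Pow(-13288, -1)), Mul(0, Pow(-27595, -1))) = Add(Mul(Add(3999, 48400, 20460), Rational(-1, 13288)), Mul(0, Rational(-1, 27595))) = Add(Mul(72859, Rational(-1, 13288)), 0) = Add(Rational(-72859, 13288), 0) = Rational(-72859, 13288)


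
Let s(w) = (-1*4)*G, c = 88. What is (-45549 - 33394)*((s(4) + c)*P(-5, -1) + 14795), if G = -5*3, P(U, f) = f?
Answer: -1156278121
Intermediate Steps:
G = -15
s(w) = 60 (s(w) = -1*4*(-15) = -4*(-15) = 60)
(-45549 - 33394)*((s(4) + c)*P(-5, -1) + 14795) = (-45549 - 33394)*((60 + 88)*(-1) + 14795) = -78943*(148*(-1) + 14795) = -78943*(-148 + 14795) = -78943*14647 = -1156278121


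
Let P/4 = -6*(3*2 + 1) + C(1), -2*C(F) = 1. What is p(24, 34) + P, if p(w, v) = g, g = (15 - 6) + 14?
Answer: -147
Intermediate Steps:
C(F) = -½ (C(F) = -½*1 = -½)
g = 23 (g = 9 + 14 = 23)
p(w, v) = 23
P = -170 (P = 4*(-6*(3*2 + 1) - ½) = 4*(-6*(6 + 1) - ½) = 4*(-6*7 - ½) = 4*(-42 - ½) = 4*(-85/2) = -170)
p(24, 34) + P = 23 - 170 = -147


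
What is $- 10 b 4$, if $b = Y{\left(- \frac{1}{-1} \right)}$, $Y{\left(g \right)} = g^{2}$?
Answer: $-40$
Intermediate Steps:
$b = 1$ ($b = \left(- \frac{1}{-1}\right)^{2} = \left(\left(-1\right) \left(-1\right)\right)^{2} = 1^{2} = 1$)
$- 10 b 4 = \left(-10\right) 1 \cdot 4 = \left(-10\right) 4 = -40$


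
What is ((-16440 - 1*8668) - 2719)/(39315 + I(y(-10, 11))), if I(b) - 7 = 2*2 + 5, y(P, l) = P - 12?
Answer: -27827/39331 ≈ -0.70751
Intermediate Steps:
y(P, l) = -12 + P
I(b) = 16 (I(b) = 7 + (2*2 + 5) = 7 + (4 + 5) = 7 + 9 = 16)
((-16440 - 1*8668) - 2719)/(39315 + I(y(-10, 11))) = ((-16440 - 1*8668) - 2719)/(39315 + 16) = ((-16440 - 8668) - 2719)/39331 = (-25108 - 2719)*(1/39331) = -27827*1/39331 = -27827/39331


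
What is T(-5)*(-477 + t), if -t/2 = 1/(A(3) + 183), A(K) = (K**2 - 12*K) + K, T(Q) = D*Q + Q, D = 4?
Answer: 1896125/159 ≈ 11925.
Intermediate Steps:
T(Q) = 5*Q (T(Q) = 4*Q + Q = 5*Q)
A(K) = K**2 - 11*K
t = -2/159 (t = -2/(3*(-11 + 3) + 183) = -2/(3*(-8) + 183) = -2/(-24 + 183) = -2/159 ≈ -0.012579)
T(-5)*(-477 + t) = (5*(-5))*(-477 - 2/159) = -25*(-75845/159) = 1896125/159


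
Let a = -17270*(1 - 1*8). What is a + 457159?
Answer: 578049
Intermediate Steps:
a = 120890 (a = -17270*(1 - 8) = -17270*(-7) = 120890)
a + 457159 = 120890 + 457159 = 578049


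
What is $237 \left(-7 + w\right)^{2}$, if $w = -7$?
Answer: $46452$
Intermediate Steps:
$237 \left(-7 + w\right)^{2} = 237 \left(-7 - 7\right)^{2} = 237 \left(-14\right)^{2} = 237 \cdot 196 = 46452$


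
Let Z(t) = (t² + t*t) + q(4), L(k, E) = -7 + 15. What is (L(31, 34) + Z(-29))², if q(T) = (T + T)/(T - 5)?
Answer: 2829124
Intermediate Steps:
L(k, E) = 8
q(T) = 2*T/(-5 + T) (q(T) = (2*T)/(-5 + T) = 2*T/(-5 + T))
Z(t) = -8 + 2*t² (Z(t) = (t² + t*t) + 2*4/(-5 + 4) = (t² + t²) + 2*4/(-1) = 2*t² + 2*4*(-1) = 2*t² - 8 = -8 + 2*t²)
(L(31, 34) + Z(-29))² = (8 + (-8 + 2*(-29)²))² = (8 + (-8 + 2*841))² = (8 + (-8 + 1682))² = (8 + 1674)² = 1682² = 2829124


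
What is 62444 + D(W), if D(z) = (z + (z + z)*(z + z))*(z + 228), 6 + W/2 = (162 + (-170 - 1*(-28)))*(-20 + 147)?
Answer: 544129977388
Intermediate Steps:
W = 5068 (W = -12 + 2*((162 + (-170 - 1*(-28)))*(-20 + 147)) = -12 + 2*((162 + (-170 + 28))*127) = -12 + 2*((162 - 142)*127) = -12 + 2*(20*127) = -12 + 2*2540 = -12 + 5080 = 5068)
D(z) = (228 + z)*(z + 4*z**2) (D(z) = (z + (2*z)*(2*z))*(228 + z) = (z + 4*z**2)*(228 + z) = (228 + z)*(z + 4*z**2))
62444 + D(W) = 62444 + 5068*(228 + 4*5068**2 + 913*5068) = 62444 + 5068*(228 + 4*25684624 + 4627084) = 62444 + 5068*(228 + 102738496 + 4627084) = 62444 + 5068*107365808 = 62444 + 544129914944 = 544129977388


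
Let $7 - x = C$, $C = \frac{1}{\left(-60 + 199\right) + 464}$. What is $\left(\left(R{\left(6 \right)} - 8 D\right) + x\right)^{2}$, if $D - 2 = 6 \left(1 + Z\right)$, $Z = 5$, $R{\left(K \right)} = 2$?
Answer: $\frac{31643428996}{363609} \approx 87026.0$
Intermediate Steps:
$C = \frac{1}{603}$ ($C = \frac{1}{139 + 464} = \frac{1}{603} \approx 0.0016584$)
$D = 38$ ($D = 2 + 6 \left(1 + 5\right) = 2 + 6 \cdot 6 = 2 + 36 = 38$)
$x = \frac{4220}{603}$ ($x = 7 - \frac{1}{603} = \frac{4220}{603} \approx 6.9983$)
$\left(\left(R{\left(6 \right)} - 8 D\right) + x\right)^{2} = \left(\left(2 - 304\right) + \frac{4220}{603}\right)^{2} = \left(-302 + \frac{4220}{603}\right)^{2} = \left(- \frac{177886}{603}\right)^{2} = \frac{31643428996}{363609}$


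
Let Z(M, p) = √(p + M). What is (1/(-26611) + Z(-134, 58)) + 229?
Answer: 6093918/26611 + 2*I*√19 ≈ 229.0 + 8.7178*I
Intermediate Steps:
Z(M, p) = √(M + p)
(1/(-26611) + Z(-134, 58)) + 229 = (1/(-26611) + √(-134 + 58)) + 229 = (-1/26611 + √(-76)) + 229 = (-1/26611 + 2*I*√19) + 229 = 6093918/26611 + 2*I*√19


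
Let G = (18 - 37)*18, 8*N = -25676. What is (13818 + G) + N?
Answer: 20533/2 ≈ 10267.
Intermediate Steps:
N = -6419/2 (N = (1/8)*(-25676) = -6419/2 ≈ -3209.5)
G = -342 (G = -19*18 = -342)
(13818 + G) + N = (13818 - 342) - 6419/2 = 13476 - 6419/2 = 20533/2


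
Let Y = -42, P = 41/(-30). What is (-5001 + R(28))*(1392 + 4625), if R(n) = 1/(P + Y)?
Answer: -39148593627/1301 ≈ -3.0091e+7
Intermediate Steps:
P = -41/30 (P = 41*(-1/30) = -41/30 ≈ -1.3667)
R(n) = -30/1301 (R(n) = 1/(-41/30 - 42) = 1/(-1301/30) = -30/1301)
(-5001 + R(28))*(1392 + 4625) = (-5001 - 30/1301)*(1392 + 4625) = -6506331/1301*6017 = -39148593627/1301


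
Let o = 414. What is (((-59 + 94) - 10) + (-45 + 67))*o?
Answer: 19458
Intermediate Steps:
(((-59 + 94) - 10) + (-45 + 67))*o = (((-59 + 94) - 10) + (-45 + 67))*414 = ((35 - 10) + 22)*414 = (25 + 22)*414 = 47*414 = 19458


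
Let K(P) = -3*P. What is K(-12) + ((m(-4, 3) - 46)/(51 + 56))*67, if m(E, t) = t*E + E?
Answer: -302/107 ≈ -2.8224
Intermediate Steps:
m(E, t) = E + E*t (m(E, t) = E*t + E = E + E*t)
K(-12) + ((m(-4, 3) - 46)/(51 + 56))*67 = -3*(-12) + ((-4*(1 + 3) - 46)/(51 + 56))*67 = 36 + ((-4*4 - 46)/107)*67 = 36 + ((-16 - 46)*(1/107))*67 = 36 - 62*1/107*67 = 36 - 62/107*67 = 36 - 4154/107 = -302/107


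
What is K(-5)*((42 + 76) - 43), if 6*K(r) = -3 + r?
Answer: -100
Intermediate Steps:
K(r) = -½ + r/6 (K(r) = (-3 + r)/6 = -½ + r/6)
K(-5)*((42 + 76) - 43) = (-½ + (⅙)*(-5))*((42 + 76) - 43) = (-½ - ⅚)*(118 - 43) = -4/3*75 = -100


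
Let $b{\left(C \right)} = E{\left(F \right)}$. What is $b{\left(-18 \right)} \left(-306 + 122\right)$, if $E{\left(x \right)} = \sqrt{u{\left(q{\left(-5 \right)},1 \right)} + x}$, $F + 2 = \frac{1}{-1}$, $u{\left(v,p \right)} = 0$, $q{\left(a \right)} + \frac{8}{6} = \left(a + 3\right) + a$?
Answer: $- 184 i \sqrt{3} \approx - 318.7 i$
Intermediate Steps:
$q{\left(a \right)} = \frac{5}{3} + 2 a$ ($q{\left(a \right)} = - \frac{4}{3} + \left(\left(a + 3\right) + a\right) = - \frac{4}{3} + \left(\left(3 + a\right) + a\right) = - \frac{4}{3} + \left(3 + 2 a\right) = \frac{5}{3} + 2 a$)
$F = -3$ ($F = -2 + \frac{1}{-1} = -2 - 1 = -3$)
$E{\left(x \right)} = \sqrt{x}$ ($E{\left(x \right)} = \sqrt{0 + x} = \sqrt{x}$)
$b{\left(C \right)} = i \sqrt{3}$ ($b{\left(C \right)} = \sqrt{-3} = i \sqrt{3}$)
$b{\left(-18 \right)} \left(-306 + 122\right) = i \sqrt{3} \left(-306 + 122\right) = i \sqrt{3} \left(-184\right) = - 184 i \sqrt{3}$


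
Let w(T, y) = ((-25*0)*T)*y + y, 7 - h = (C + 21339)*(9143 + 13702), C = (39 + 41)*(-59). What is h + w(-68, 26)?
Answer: -379661022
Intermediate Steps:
C = -4720 (C = 80*(-59) = -4720)
h = -379661048 (h = 7 - (-4720 + 21339)*(9143 + 13702) = 7 - 16619*22845 = 7 - 1*379661055 = 7 - 379661055 = -379661048)
w(T, y) = y (w(T, y) = (0*T)*y + y = 0*y + y = 0 + y = y)
h + w(-68, 26) = -379661048 + 26 = -379661022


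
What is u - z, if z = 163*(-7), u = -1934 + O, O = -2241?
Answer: -3034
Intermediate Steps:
u = -4175 (u = -1934 - 2241 = -4175)
z = -1141
u - z = -4175 - 1*(-1141) = -4175 + 1141 = -3034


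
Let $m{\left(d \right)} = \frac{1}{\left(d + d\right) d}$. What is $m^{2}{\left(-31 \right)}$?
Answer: $\frac{1}{3694084} \approx 2.707 \cdot 10^{-7}$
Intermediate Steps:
$m{\left(d \right)} = \frac{1}{2 d^{2}}$ ($m{\left(d \right)} = \frac{1}{2 d d} = \frac{\frac{1}{2} \frac{1}{d}}{d} = \frac{1}{2 d^{2}}$)
$m^{2}{\left(-31 \right)} = \left(\frac{1}{2 \cdot 961}\right)^{2} = \left(\frac{1}{2} \cdot \frac{1}{961}\right)^{2} = \left(\frac{1}{1922}\right)^{2} = \frac{1}{3694084}$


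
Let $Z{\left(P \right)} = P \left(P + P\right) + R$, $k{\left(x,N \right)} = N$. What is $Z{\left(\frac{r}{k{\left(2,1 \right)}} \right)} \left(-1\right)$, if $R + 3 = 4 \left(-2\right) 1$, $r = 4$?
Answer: $-21$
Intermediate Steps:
$R = -11$ ($R = -3 + 4 \left(-2\right) 1 = -3 - 8 = -11$)
$Z{\left(P \right)} = -11 + 2 P^{2}$ ($Z{\left(P \right)} = P \left(P + P\right) - 11 = P 2 P - 11 = 2 P^{2} - 11 = -11 + 2 P^{2}$)
$Z{\left(\frac{r}{k{\left(2,1 \right)}} \right)} \left(-1\right) = \left(-11 + 2 \left(\frac{4}{1}\right)^{2}\right) \left(-1\right) = \left(-11 + 2 \left(4 \cdot 1\right)^{2}\right) \left(-1\right) = \left(-11 + 2 \cdot 4^{2}\right) \left(-1\right) = \left(-11 + 2 \cdot 16\right) \left(-1\right) = \left(-11 + 32\right) \left(-1\right) = 21 \left(-1\right) = -21$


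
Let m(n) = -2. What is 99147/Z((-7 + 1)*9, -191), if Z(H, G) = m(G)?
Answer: -99147/2 ≈ -49574.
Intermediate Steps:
Z(H, G) = -2
99147/Z((-7 + 1)*9, -191) = 99147/(-2) = 99147*(-½) = -99147/2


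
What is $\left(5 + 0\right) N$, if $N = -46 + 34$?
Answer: $-60$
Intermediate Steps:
$N = -12$
$\left(5 + 0\right) N = \left(5 + 0\right) \left(-12\right) = 5 \left(-12\right) = -60$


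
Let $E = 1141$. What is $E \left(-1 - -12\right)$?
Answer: $12551$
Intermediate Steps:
$E \left(-1 - -12\right) = 1141 \left(-1 - -12\right) = 1141 \left(-1 + 12\right) = 1141 \cdot 11 = 12551$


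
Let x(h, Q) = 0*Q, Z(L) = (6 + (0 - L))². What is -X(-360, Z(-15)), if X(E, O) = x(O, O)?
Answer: 0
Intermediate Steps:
Z(L) = (6 - L)²
x(h, Q) = 0
X(E, O) = 0
-X(-360, Z(-15)) = -1*0 = 0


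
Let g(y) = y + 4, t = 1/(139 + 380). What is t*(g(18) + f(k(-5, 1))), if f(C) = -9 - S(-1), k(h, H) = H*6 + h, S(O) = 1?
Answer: 4/173 ≈ 0.023121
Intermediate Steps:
k(h, H) = h + 6*H (k(h, H) = 6*H + h = h + 6*H)
t = 1/519 ≈ 0.0019268
f(C) = -10 (f(C) = -9 - 1*1 = -9 - 1 = -10)
g(y) = 4 + y
t*(g(18) + f(k(-5, 1))) = ((4 + 18) - 10)/519 = (22 - 10)/519 = (1/519)*12 = 4/173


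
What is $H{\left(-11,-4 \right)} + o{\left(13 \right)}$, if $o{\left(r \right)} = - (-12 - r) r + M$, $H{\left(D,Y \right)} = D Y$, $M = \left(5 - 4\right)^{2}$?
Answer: $370$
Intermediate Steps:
$M = 1$ ($M = 1^{2} = 1$)
$o{\left(r \right)} = 1 + r \left(12 + r\right)$ ($o{\left(r \right)} = - (-12 - r) r + 1 = \left(12 + r\right) r + 1 = r \left(12 + r\right) + 1 = 1 + r \left(12 + r\right)$)
$H{\left(-11,-4 \right)} + o{\left(13 \right)} = \left(-11\right) \left(-4\right) + \left(1 + 13^{2} + 12 \cdot 13\right) = 44 + \left(1 + 169 + 156\right) = 44 + 326 = 370$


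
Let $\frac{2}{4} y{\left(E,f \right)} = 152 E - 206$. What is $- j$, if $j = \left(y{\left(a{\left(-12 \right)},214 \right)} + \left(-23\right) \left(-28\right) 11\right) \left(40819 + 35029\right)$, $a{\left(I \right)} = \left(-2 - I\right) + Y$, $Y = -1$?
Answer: $-713577984$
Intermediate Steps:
$a{\left(I \right)} = -3 - I$ ($a{\left(I \right)} = \left(-2 - I\right) - 1 = -3 - I$)
$y{\left(E,f \right)} = -412 + 304 E$ ($y{\left(E,f \right)} = 2 \left(152 E - 206\right) = 2 \left(-206 + 152 E\right) = -412 + 304 E$)
$j = 713577984$ ($j = \left(\left(-412 + 304 \left(-3 - -12\right)\right) + \left(-23\right) \left(-28\right) 11\right) \left(40819 + 35029\right) = \left(\left(-412 + 304 \left(-3 + 12\right)\right) + 644 \cdot 11\right) 75848 = \left(\left(-412 + 304 \cdot 9\right) + 7084\right) 75848 = \left(\left(-412 + 2736\right) + 7084\right) 75848 = \left(2324 + 7084\right) 75848 = 9408 \cdot 75848 = 713577984$)
$- j = \left(-1\right) 713577984 = -713577984$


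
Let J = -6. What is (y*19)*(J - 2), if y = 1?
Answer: -152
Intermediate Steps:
(y*19)*(J - 2) = (1*19)*(-6 - 2) = 19*(-8) = -152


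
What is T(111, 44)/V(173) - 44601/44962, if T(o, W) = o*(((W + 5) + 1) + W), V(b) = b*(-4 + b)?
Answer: -834865929/1314553994 ≈ -0.63509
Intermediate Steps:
T(o, W) = o*(6 + 2*W) (T(o, W) = o*(((5 + W) + 1) + W) = o*((6 + W) + W) = o*(6 + 2*W))
T(111, 44)/V(173) - 44601/44962 = (2*111*(3 + 44))/((173*(-4 + 173))) - 44601/44962 = (2*111*47)/((173*169)) - 44601*1/44962 = 10434/29237 - 44601/44962 = -834865929/1314553994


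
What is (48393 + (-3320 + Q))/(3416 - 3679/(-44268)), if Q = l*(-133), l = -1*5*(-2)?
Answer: 1936415124/151223167 ≈ 12.805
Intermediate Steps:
l = 10 (l = -5*(-2) = 10)
Q = -1330 (Q = 10*(-133) = -1330)
(48393 + (-3320 + Q))/(3416 - 3679/(-44268)) = (48393 + (-3320 - 1330))/(3416 - 3679/(-44268)) = (48393 - 4650)/(3416 - 3679*(-1/44268)) = 43743/(3416 + 3679/44268) = 43743/(151223167/44268) = 43743*(44268/151223167) = 1936415124/151223167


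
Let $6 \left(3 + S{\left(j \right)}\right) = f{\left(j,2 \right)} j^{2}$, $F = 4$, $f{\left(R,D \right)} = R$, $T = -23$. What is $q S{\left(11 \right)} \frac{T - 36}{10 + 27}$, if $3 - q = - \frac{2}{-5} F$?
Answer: $- \frac{542269}{1110} \approx -488.53$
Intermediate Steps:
$q = \frac{7}{5}$ ($q = 3 - - \frac{2}{-5} \cdot 4 = 3 - \left(-2\right) \left(- \frac{1}{5}\right) 4 = 3 - \frac{2}{5} \cdot 4 = 3 - \frac{8}{5} = \frac{7}{5} \approx 1.4$)
$S{\left(j \right)} = -3 + \frac{j^{3}}{6}$ ($S{\left(j \right)} = -3 + \frac{j j^{2}}{6} = -3 + \frac{j^{3}}{6}$)
$q S{\left(11 \right)} \frac{T - 36}{10 + 27} = \frac{7 \left(-3 + \frac{11^{3}}{6}\right)}{5} \frac{-23 - 36}{10 + 27} = \frac{7 \left(-3 + \frac{1}{6} \cdot 1331\right)}{5} \left(- \frac{59}{37}\right) = \frac{7 \left(-3 + \frac{1331}{6}\right)}{5} \left(\left(-59\right) \frac{1}{37}\right) = \frac{7}{5} \cdot \frac{1313}{6} \left(- \frac{59}{37}\right) = \frac{9191}{30} \left(- \frac{59}{37}\right) = - \frac{542269}{1110}$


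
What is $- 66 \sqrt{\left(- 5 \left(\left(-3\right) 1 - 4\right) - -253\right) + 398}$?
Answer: $- 462 \sqrt{14} \approx -1728.6$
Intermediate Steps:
$- 66 \sqrt{\left(- 5 \left(\left(-3\right) 1 - 4\right) - -253\right) + 398} = - 66 \sqrt{\left(- 5 \left(-3 - 4\right) + 253\right) + 398} = - 66 \sqrt{\left(\left(-5\right) \left(-7\right) + 253\right) + 398} = - 66 \sqrt{\left(35 + 253\right) + 398} = - 66 \sqrt{288 + 398} = - 66 \sqrt{686} = - 66 \cdot 7 \sqrt{14} = - 462 \sqrt{14}$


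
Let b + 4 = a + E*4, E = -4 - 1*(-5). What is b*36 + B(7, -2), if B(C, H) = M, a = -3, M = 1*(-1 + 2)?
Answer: -107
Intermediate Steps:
M = 1 (M = 1*1 = 1)
E = 1 (E = -4 + 5 = 1)
B(C, H) = 1
b = -3 (b = -4 + (-3 + 1*4) = -4 + (-3 + 4) = -4 + 1 = -3)
b*36 + B(7, -2) = -3*36 + 1 = -108 + 1 = -107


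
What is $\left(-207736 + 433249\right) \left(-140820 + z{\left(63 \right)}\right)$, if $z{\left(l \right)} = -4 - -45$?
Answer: $-31747494627$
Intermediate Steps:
$z{\left(l \right)} = 41$ ($z{\left(l \right)} = -4 + 45 = 41$)
$\left(-207736 + 433249\right) \left(-140820 + z{\left(63 \right)}\right) = \left(-207736 + 433249\right) \left(-140820 + 41\right) = 225513 \left(-140779\right) = -31747494627$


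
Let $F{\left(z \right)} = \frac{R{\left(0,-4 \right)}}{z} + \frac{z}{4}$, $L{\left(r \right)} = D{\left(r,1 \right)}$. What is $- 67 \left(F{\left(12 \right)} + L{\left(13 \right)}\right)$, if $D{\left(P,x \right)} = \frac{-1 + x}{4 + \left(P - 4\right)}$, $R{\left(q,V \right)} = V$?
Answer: $- \frac{536}{3} \approx -178.67$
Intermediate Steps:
$D{\left(P,x \right)} = \frac{-1 + x}{P}$ ($D{\left(P,x \right)} = \frac{-1 + x}{4 + \left(-4 + P\right)} = \frac{-1 + x}{P}$)
$L{\left(r \right)} = 0$ ($L{\left(r \right)} = \frac{-1 + 1}{r} = \frac{1}{r} 0 = 0$)
$F{\left(z \right)} = - \frac{4}{z} + \frac{z}{4}$
$- 67 \left(F{\left(12 \right)} + L{\left(13 \right)}\right) = - 67 \left(\left(- \frac{4}{12} + \frac{1}{4} \cdot 12\right) + 0\right) = - 67 \left(\left(\left(-4\right) \frac{1}{12} + 3\right) + 0\right) = - 67 \left(\left(- \frac{1}{3} + 3\right) + 0\right) = - 67 \left(\frac{8}{3} + 0\right) = \left(-67\right) \frac{8}{3} = - \frac{536}{3}$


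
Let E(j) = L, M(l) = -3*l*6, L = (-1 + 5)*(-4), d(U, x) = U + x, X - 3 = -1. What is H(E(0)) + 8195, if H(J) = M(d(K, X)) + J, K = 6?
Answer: 8035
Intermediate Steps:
X = 2 (X = 3 - 1 = 2)
L = -16 (L = 4*(-4) = -16)
M(l) = -18*l
E(j) = -16
H(J) = -144 + J (H(J) = -18*(6 + 2) + J = -18*8 + J = -144 + J)
H(E(0)) + 8195 = (-144 - 16) + 8195 = -160 + 8195 = 8035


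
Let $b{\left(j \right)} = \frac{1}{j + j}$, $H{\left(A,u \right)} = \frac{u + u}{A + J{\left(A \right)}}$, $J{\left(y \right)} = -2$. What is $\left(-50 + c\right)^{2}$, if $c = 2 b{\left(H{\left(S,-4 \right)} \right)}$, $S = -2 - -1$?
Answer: $\frac{157609}{64} \approx 2462.6$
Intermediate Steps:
$S = -1$ ($S = -2 + 1 = -1$)
$H{\left(A,u \right)} = \frac{2 u}{-2 + A}$ ($H{\left(A,u \right)} = \frac{u + u}{A - 2} = \frac{2 u}{-2 + A}$)
$b{\left(j \right)} = \frac{1}{2 j}$
$c = \frac{3}{8}$ ($c = 2 \frac{1}{2 \cdot 2 \left(-4\right) \frac{1}{-2 - 1}} = 2 \frac{1}{2 \cdot 2 \left(-4\right) \frac{1}{-3}} = 2 \frac{1}{2 \cdot 2 \left(-4\right) \left(- \frac{1}{3}\right)} = 2 \frac{1}{2 \cdot \frac{8}{3}} = 2 \cdot \frac{1}{2} \cdot \frac{3}{8} = 2 \cdot \frac{3}{16} = \frac{3}{8} \approx 0.375$)
$\left(-50 + c\right)^{2} = \left(-50 + \frac{3}{8}\right)^{2} = \left(- \frac{397}{8}\right)^{2} = \frac{157609}{64}$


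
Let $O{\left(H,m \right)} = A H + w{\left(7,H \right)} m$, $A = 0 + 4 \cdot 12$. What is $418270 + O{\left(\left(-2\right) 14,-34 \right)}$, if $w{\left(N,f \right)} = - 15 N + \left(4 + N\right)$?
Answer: $420122$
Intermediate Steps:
$w{\left(N,f \right)} = 4 - 14 N$
$A = 48$ ($A = 0 + 48 = 48$)
$O{\left(H,m \right)} = - 94 m + 48 H$ ($O{\left(H,m \right)} = 48 H + \left(4 - 98\right) m = 48 H - 94 m = - 94 m + 48 H$)
$418270 + O{\left(\left(-2\right) 14,-34 \right)} = 418270 + \left(\left(-94\right) \left(-34\right) + 48 \left(\left(-2\right) 14\right)\right) = 418270 + \left(3196 + 48 \left(-28\right)\right) = 418270 + \left(3196 - 1344\right) = 418270 + 1852 = 420122$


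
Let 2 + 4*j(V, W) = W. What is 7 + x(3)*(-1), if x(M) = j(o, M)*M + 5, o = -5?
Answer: 5/4 ≈ 1.2500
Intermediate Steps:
j(V, W) = -½ + W/4
x(M) = 5 + M*(-½ + M/4) (x(M) = (-½ + M/4)*M + 5 = M*(-½ + M/4) + 5 = 5 + M*(-½ + M/4))
7 + x(3)*(-1) = 7 + (5 + (¼)*3*(-2 + 3))*(-1) = 7 + (5 + (¼)*3*1)*(-1) = 7 + (5 + ¾)*(-1) = 7 + (23/4)*(-1) = 7 - 23/4 = 5/4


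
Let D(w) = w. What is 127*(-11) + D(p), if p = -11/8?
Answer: -11187/8 ≈ -1398.4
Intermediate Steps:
p = -11/8 (p = -11*1/8 = -11/8 ≈ -1.3750)
127*(-11) + D(p) = 127*(-11) - 11/8 = -1397 - 11/8 = -11187/8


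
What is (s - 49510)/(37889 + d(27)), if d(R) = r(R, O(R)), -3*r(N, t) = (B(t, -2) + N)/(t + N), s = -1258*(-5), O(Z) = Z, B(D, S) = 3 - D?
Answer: -466776/409201 ≈ -1.1407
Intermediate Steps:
s = 6290
r(N, t) = -(3 + N - t)/(3*(N + t)) (r(N, t) = -((3 - t) + N)/(3*(t + N)) = -(3 + N - t)/(3*(N + t)))
d(R) = -1/(2*R) (d(R) = (-3 + R - R)/(3*(R + R)) = (⅓)*(-3)/(2*R) = (⅓)*(1/(2*R))*(-3) = -1/(2*R))
(s - 49510)/(37889 + d(27)) = (6290 - 49510)/(37889 - ½/27) = -43220/(37889 - ½*1/27) = -43220/(37889 - 1/54) = -43220/2046005/54 = -43220*54/2046005 = -466776/409201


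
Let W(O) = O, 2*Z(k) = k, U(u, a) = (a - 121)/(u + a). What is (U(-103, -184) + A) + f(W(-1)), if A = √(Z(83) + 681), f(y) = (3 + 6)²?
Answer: 23552/287 + 17*√10/2 ≈ 108.94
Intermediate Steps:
U(u, a) = (-121 + a)/(a + u)
Z(k) = k/2
f(y) = 81 (f(y) = 9² = 81)
A = 17*√10/2 (A = √((½)*83 + 681) = √(83/2 + 681) = √(1445/2) = 17*√10/2 ≈ 26.879)
(U(-103, -184) + A) + f(W(-1)) = ((-121 - 184)/(-184 - 103) + 17*√10/2) + 81 = (-305/(-287) + 17*√10/2) + 81 = (-1/287*(-305) + 17*√10/2) + 81 = (305/287 + 17*√10/2) + 81 = 23552/287 + 17*√10/2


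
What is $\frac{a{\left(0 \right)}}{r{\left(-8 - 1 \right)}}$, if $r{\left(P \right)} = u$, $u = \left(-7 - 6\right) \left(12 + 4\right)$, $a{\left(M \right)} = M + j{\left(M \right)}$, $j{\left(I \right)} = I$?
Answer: $0$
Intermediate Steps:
$a{\left(M \right)} = 2 M$ ($a{\left(M \right)} = M + M = 2 M$)
$u = -208$ ($u = \left(-13\right) 16 = -208$)
$r{\left(P \right)} = -208$
$\frac{a{\left(0 \right)}}{r{\left(-8 - 1 \right)}} = \frac{2 \cdot 0}{-208} = 0 \left(- \frac{1}{208}\right) = 0$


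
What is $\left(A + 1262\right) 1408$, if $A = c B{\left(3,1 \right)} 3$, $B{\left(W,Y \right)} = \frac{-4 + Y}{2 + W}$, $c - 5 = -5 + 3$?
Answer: $\frac{8846464}{5} \approx 1.7693 \cdot 10^{6}$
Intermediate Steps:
$c = 3$ ($c = 5 + \left(-5 + 3\right) = 5 - 2 = 3$)
$B{\left(W,Y \right)} = \frac{-4 + Y}{2 + W}$
$A = - \frac{27}{5}$ ($A = 3 \frac{-4 + 1}{2 + 3} \cdot 3 = 3 \cdot \frac{1}{5} \left(-3\right) 3 = 3 \left(- \frac{3}{5}\right) 3 = \left(- \frac{9}{5}\right) 3 = - \frac{27}{5} \approx -5.4$)
$\left(A + 1262\right) 1408 = \left(- \frac{27}{5} + 1262\right) 1408 = \frac{6283}{5} \cdot 1408 = \frac{8846464}{5}$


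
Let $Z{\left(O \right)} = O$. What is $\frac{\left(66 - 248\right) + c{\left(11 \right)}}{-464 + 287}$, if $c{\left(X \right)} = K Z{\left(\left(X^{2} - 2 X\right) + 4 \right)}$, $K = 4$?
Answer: $- \frac{230}{177} \approx -1.2994$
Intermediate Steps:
$c{\left(X \right)} = 16 - 8 X + 4 X^{2}$ ($c{\left(X \right)} = 4 \left(\left(X^{2} - 2 X\right) + 4\right) = 4 \left(4 + X^{2} - 2 X\right) = 16 - 8 X + 4 X^{2}$)
$\frac{\left(66 - 248\right) + c{\left(11 \right)}}{-464 + 287} = \frac{\left(66 - 248\right) + \left(16 - 88 + 4 \cdot 11^{2}\right)}{-464 + 287} = \frac{-182 + \left(16 - 88 + 4 \cdot 121\right)}{-177} = \left(-182 + \left(16 - 88 + 484\right)\right) \left(- \frac{1}{177}\right) = \left(-182 + 412\right) \left(- \frac{1}{177}\right) = 230 \left(- \frac{1}{177}\right) = - \frac{230}{177}$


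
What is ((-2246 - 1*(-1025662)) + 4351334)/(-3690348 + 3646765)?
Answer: -5374750/43583 ≈ -123.32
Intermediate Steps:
((-2246 - 1*(-1025662)) + 4351334)/(-3690348 + 3646765) = ((-2246 + 1025662) + 4351334)/(-43583) = (1023416 + 4351334)*(-1/43583) = 5374750*(-1/43583) = -5374750/43583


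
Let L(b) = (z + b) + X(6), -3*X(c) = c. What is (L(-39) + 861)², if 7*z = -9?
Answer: 32844361/49 ≈ 6.7029e+5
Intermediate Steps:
z = -9/7 (z = (⅐)*(-9) = -9/7 ≈ -1.2857)
X(c) = -c/3
L(b) = -23/7 + b (L(b) = (-9/7 + b) - ⅓*6 = (-9/7 + b) - 2 = -23/7 + b)
(L(-39) + 861)² = ((-23/7 - 39) + 861)² = (-296/7 + 861)² = (5731/7)² = 32844361/49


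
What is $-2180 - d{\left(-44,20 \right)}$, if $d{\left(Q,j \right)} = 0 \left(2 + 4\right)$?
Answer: $-2180$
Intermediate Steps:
$d{\left(Q,j \right)} = 0$ ($d{\left(Q,j \right)} = 0 \cdot 6 = 0$)
$-2180 - d{\left(-44,20 \right)} = -2180 - 0 = -2180 + 0 = -2180$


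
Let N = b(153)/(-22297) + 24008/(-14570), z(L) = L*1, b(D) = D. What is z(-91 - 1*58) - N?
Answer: -23933845312/162433645 ≈ -147.35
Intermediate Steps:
z(L) = L
N = -268767793/162433645 (N = 153/(-22297) + 24008/(-14570) = 153*(-1/22297) + 24008*(-1/14570) = -153/22297 - 12004/7285 = -268767793/162433645 ≈ -1.6546)
z(-91 - 1*58) - N = (-91 - 1*58) - 1*(-268767793/162433645) = (-91 - 58) + 268767793/162433645 = -149 + 268767793/162433645 = -23933845312/162433645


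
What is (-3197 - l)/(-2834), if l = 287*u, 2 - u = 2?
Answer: 3197/2834 ≈ 1.1281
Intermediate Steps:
u = 0 (u = 2 - 1*2 = 2 - 2 = 0)
l = 0 (l = 287*0 = 0)
(-3197 - l)/(-2834) = (-3197 - 1*0)/(-2834) = (-3197 + 0)*(-1/2834) = -3197*(-1/2834) = 3197/2834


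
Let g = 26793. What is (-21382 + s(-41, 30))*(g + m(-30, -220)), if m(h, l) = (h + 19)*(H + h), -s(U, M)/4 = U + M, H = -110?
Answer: -604569554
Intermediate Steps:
s(U, M) = -4*M - 4*U (s(U, M) = -4*(U + M) = -4*(M + U) = -4*M - 4*U)
m(h, l) = (-110 + h)*(19 + h) (m(h, l) = (h + 19)*(-110 + h) = (19 + h)*(-110 + h) = (-110 + h)*(19 + h))
(-21382 + s(-41, 30))*(g + m(-30, -220)) = (-21382 + (-4*30 - 4*(-41)))*(26793 + (-2090 + (-30)² - 91*(-30))) = (-21382 + (-120 + 164))*(26793 + (-2090 + 900 + 2730)) = (-21382 + 44)*(26793 + 1540) = -21338*28333 = -604569554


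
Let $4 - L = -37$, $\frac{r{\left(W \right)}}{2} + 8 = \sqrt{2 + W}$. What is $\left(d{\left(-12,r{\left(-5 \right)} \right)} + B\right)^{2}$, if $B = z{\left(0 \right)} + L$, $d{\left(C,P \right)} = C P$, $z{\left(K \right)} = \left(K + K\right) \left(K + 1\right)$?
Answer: $52561 - 11184 i \sqrt{3} \approx 52561.0 - 19371.0 i$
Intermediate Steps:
$r{\left(W \right)} = -16 + 2 \sqrt{2 + W}$
$L = 41$ ($L = 4 - -37 = 4 + 37 = 41$)
$z{\left(K \right)} = 2 K \left(1 + K\right)$
$B = 41$ ($B = 2 \cdot 0 \left(1 + 0\right) + 41 = 2 \cdot 0 \cdot 1 + 41 = 0 + 41 = 41$)
$\left(d{\left(-12,r{\left(-5 \right)} \right)} + B\right)^{2} = \left(- 12 \left(-16 + 2 \sqrt{2 - 5}\right) + 41\right)^{2} = \left(- 12 \left(-16 + 2 \sqrt{-3}\right) + 41\right)^{2} = \left(- 12 \left(-16 + 2 i \sqrt{3}\right) + 41\right)^{2} = \left(\left(192 - 24 i \sqrt{3}\right) + 41\right)^{2} = \left(233 - 24 i \sqrt{3}\right)^{2}$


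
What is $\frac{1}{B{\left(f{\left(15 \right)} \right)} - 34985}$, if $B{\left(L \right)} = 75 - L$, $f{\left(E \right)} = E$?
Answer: $- \frac{1}{34925} \approx -2.8633 \cdot 10^{-5}$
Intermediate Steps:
$\frac{1}{B{\left(f{\left(15 \right)} \right)} - 34985} = \frac{1}{\left(75 - 15\right) - 34985} = \frac{1}{60 - 34985} = \frac{1}{-34925} = - \frac{1}{34925}$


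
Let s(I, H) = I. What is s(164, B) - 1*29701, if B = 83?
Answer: -29537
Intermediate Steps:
s(164, B) - 1*29701 = 164 - 1*29701 = 164 - 29701 = -29537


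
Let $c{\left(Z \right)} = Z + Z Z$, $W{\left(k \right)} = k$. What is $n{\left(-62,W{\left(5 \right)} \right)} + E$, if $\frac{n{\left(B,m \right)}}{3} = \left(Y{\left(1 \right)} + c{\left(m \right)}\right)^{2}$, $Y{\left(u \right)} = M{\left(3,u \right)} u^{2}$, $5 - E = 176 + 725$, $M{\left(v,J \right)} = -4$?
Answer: $1132$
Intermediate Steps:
$E = -896$ ($E = 5 - \left(176 + 725\right) = 5 - 901 = -896$)
$Y{\left(u \right)} = - 4 u^{2}$
$c{\left(Z \right)} = Z + Z^{2}$
$n{\left(B,m \right)} = 3 \left(-4 + m \left(1 + m\right)\right)^{2}$ ($n{\left(B,m \right)} = 3 \left(- 4 \cdot 1^{2} + m \left(1 + m\right)\right)^{2} = 3 \left(\left(-4\right) 1 + m \left(1 + m\right)\right)^{2} = 3 \left(-4 + m \left(1 + m\right)\right)^{2}$)
$n{\left(-62,W{\left(5 \right)} \right)} + E = 3 \left(-4 + 5 \left(1 + 5\right)\right)^{2} - 896 = 3 \left(-4 + 5 \cdot 6\right)^{2} - 896 = 3 \left(-4 + 30\right)^{2} - 896 = 3 \cdot 26^{2} - 896 = 3 \cdot 676 - 896 = 2028 - 896 = 1132$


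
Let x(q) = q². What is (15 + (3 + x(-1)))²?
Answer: 361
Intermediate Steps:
(15 + (3 + x(-1)))² = (15 + (3 + (-1)²))² = (15 + (3 + 1))² = (15 + 4)² = 19² = 361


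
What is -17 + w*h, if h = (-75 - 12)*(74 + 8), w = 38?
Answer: -271109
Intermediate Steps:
h = -7134 (h = -87*82 = -7134)
-17 + w*h = -17 + 38*(-7134) = -17 - 271092 = -271109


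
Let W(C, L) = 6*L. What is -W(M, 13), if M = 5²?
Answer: -78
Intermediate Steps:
M = 25
-W(M, 13) = -6*13 = -1*78 = -78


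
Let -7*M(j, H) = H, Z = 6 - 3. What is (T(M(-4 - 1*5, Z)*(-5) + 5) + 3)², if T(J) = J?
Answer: 5041/49 ≈ 102.88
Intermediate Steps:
Z = 3
M(j, H) = -H/7
(T(M(-4 - 1*5, Z)*(-5) + 5) + 3)² = ((-⅐*3*(-5) + 5) + 3)² = ((-3/7*(-5) + 5) + 3)² = ((15/7 + 5) + 3)² = (50/7 + 3)² = (71/7)² = 5041/49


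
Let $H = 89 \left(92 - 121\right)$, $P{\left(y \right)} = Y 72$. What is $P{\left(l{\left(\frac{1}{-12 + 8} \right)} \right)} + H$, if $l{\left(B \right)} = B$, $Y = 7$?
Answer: $-2077$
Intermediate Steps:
$P{\left(y \right)} = 504$ ($P{\left(y \right)} = 7 \cdot 72 = 504$)
$H = -2581$ ($H = 89 \left(-29\right) = -2581$)
$P{\left(l{\left(\frac{1}{-12 + 8} \right)} \right)} + H = 504 - 2581 = -2077$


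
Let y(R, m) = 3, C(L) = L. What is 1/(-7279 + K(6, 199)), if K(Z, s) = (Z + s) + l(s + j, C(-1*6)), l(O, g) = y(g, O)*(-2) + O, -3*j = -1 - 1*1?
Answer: -3/20641 ≈ -0.00014534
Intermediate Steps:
j = ⅔ (j = -(-1 - 1*1)/3 = -(-1 - 1)/3 = -⅓*(-2) = ⅔ ≈ 0.66667)
l(O, g) = -6 + O (l(O, g) = 3*(-2) + O = -6 + O)
K(Z, s) = -16/3 + Z + 2*s (K(Z, s) = (Z + s) + (-6 + (s + ⅔)) = (Z + s) + (-6 + (⅔ + s)) = (Z + s) + (-16/3 + s) = -16/3 + Z + 2*s)
1/(-7279 + K(6, 199)) = 1/(-7279 + (-16/3 + 6 + 2*199)) = 1/(-7279 + (-16/3 + 6 + 398)) = 1/(-7279 + 1196/3) = 1/(-20641/3) = -3/20641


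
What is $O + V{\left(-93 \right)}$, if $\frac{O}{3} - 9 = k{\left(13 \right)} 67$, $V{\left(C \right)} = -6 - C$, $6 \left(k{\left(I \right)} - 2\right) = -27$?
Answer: $- \frac{777}{2} \approx -388.5$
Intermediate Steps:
$k{\left(I \right)} = - \frac{5}{2}$ ($k{\left(I \right)} = 2 + \frac{1}{6} \left(-27\right) = 2 - \frac{9}{2} = - \frac{5}{2}$)
$O = - \frac{951}{2}$ ($O = 27 + 3 \left(\left(- \frac{5}{2}\right) 67\right) = 27 + 3 \left(- \frac{335}{2}\right) = 27 - \frac{1005}{2} = - \frac{951}{2} \approx -475.5$)
$O + V{\left(-93 \right)} = - \frac{951}{2} - -87 = - \frac{951}{2} + \left(-6 + 93\right) = - \frac{951}{2} + 87 = - \frac{777}{2}$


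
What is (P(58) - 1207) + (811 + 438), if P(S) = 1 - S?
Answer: -15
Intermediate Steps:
(P(58) - 1207) + (811 + 438) = ((1 - 1*58) - 1207) + (811 + 438) = ((1 - 58) - 1207) + 1249 = (-57 - 1207) + 1249 = -1264 + 1249 = -15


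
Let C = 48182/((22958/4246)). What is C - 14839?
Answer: -68046495/11479 ≈ -5927.9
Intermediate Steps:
C = 102290386/11479 (C = 48182/((22958*(1/4246))) = 48182/(11479/2123) = 48182*(2123/11479) = 102290386/11479 ≈ 8911.1)
C - 14839 = 102290386/11479 - 14839 = -68046495/11479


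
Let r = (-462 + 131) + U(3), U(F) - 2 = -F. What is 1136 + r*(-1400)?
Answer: 465936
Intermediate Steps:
U(F) = 2 - F
r = -332 (r = (-462 + 131) + (2 - 1*3) = -331 + (2 - 3) = -331 - 1 = -332)
1136 + r*(-1400) = 1136 - 332*(-1400) = 1136 + 464800 = 465936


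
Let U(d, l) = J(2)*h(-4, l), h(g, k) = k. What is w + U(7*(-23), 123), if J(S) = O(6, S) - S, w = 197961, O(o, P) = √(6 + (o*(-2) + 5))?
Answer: 197715 + 123*I ≈ 1.9772e+5 + 123.0*I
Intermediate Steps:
O(o, P) = √(11 - 2*o) (O(o, P) = √(6 + (-2*o + 5)) = √(6 + (5 - 2*o)) = √(11 - 2*o))
J(S) = I - S (J(S) = √(11 - 2*6) - S = √(11 - 12) - S = √(-1) - S = I - S)
U(d, l) = l*(-2 + I) (U(d, l) = (I - 1*2)*l = (I - 2)*l = (-2 + I)*l = l*(-2 + I))
w + U(7*(-23), 123) = 197961 + 123*(-2 + I) = 197961 + (-246 + 123*I) = 197715 + 123*I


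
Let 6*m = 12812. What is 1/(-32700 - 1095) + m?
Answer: 72163589/33795 ≈ 2135.3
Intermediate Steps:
m = 6406/3 (m = (⅙)*12812 = 6406/3 ≈ 2135.3)
1/(-32700 - 1095) + m = 1/(-32700 - 1095) + 6406/3 = 1/(-33795) + 6406/3 = -1/33795 + 6406/3 = 72163589/33795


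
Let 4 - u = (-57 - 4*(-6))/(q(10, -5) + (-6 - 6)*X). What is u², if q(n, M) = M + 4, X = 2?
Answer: 4489/625 ≈ 7.1824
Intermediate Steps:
q(n, M) = 4 + M
u = 67/25 (u = 4 - (-57 - 4*(-6))/((4 - 5) + (-6 - 6)*2) = 4 - (-57 + 24)/(-1 - 12*2) = 4 - (-33)/(-1 - 24) = 4 - (-33)/(-25) = 4 - (-33)*(-1)/25 = 4 - 1*33/25 = 4 - 33/25 = 67/25 ≈ 2.6800)
u² = (67/25)² = 4489/625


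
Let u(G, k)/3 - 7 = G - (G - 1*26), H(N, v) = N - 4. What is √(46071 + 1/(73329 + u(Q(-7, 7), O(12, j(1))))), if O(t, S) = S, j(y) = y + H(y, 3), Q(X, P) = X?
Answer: √62099920797873/36714 ≈ 214.64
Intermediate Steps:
H(N, v) = -4 + N
j(y) = -4 + 2*y (j(y) = y + (-4 + y) = -4 + 2*y)
u(G, k) = 99 (u(G, k) = 21 + 3*(G - (G - 1*26)) = 21 + 3*(G - (G - 26)) = 21 + 3*(G - (-26 + G)) = 21 + 3*(G + (26 - G)) = 21 + 3*26 = 21 + 78 = 99)
√(46071 + 1/(73329 + u(Q(-7, 7), O(12, j(1))))) = √(46071 + 1/(73329 + 99)) = √(46071 + 1/73428) = √(3382901389/73428) = √62099920797873/36714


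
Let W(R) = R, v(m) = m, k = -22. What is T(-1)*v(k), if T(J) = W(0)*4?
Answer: 0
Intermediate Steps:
T(J) = 0 (T(J) = 0*4 = 0)
T(-1)*v(k) = 0*(-22) = 0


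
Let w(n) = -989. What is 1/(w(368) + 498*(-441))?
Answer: -1/220607 ≈ -4.5330e-6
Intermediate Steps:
1/(w(368) + 498*(-441)) = 1/(-989 + 498*(-441)) = 1/(-989 - 219618) = 1/(-220607) = -1/220607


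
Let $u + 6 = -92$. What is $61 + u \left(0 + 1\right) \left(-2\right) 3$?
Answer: $649$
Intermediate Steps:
$u = -98$ ($u = -6 - 92 = -98$)
$61 + u \left(0 + 1\right) \left(-2\right) 3 = 61 - 98 \left(0 + 1\right) \left(-2\right) 3 = 61 - 98 \cdot 1 \left(-2\right) 3 = 61 - 98 \left(\left(-2\right) 3\right) = 61 - -588 = 61 + 588 = 649$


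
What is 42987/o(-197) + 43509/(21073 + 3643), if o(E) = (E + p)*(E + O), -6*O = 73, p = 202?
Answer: -6101781177/155092900 ≈ -39.343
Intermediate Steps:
O = -73/6 (O = -⅙*73 = -73/6 ≈ -12.167)
o(E) = (202 + E)*(-73/6 + E) (o(E) = (E + 202)*(E - 73/6) = (202 + E)*(-73/6 + E))
42987/o(-197) + 43509/(21073 + 3643) = 42987/(-7373/3 + (-197)² + (1139/6)*(-197)) + 43509/(21073 + 3643) = 42987/(-7373/3 + 38809 - 224383/6) + 43509/24716 = 42987/(-6275/6) + 43509*(1/24716) = 42987*(-6/6275) + 43509/24716 = -257922/6275 + 43509/24716 = -6101781177/155092900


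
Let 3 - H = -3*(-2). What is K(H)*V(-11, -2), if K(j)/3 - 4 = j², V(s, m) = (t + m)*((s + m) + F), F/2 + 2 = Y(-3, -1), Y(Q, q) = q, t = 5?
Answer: -2223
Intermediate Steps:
H = -3 (H = 3 - (-3)*(-2) = 3 - 1*6 = 3 - 6 = -3)
F = -6 (F = -4 + 2*(-1) = -4 - 2 = -6)
V(s, m) = (5 + m)*(-6 + m + s) (V(s, m) = (5 + m)*((s + m) - 6) = (5 + m)*((m + s) - 6) = (5 + m)*(-6 + m + s))
K(j) = 12 + 3*j²
K(H)*V(-11, -2) = (12 + 3*(-3)²)*(-30 + (-2)² - 1*(-2) + 5*(-11) - 2*(-11)) = (12 + 3*9)*(-30 + 4 + 2 - 55 + 22) = (12 + 27)*(-57) = 39*(-57) = -2223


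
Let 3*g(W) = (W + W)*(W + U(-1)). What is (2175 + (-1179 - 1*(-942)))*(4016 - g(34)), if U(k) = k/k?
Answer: 6245528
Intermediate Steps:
U(k) = 1
g(W) = 2*W*(1 + W)/3 (g(W) = ((W + W)*(W + 1))/3 = ((2*W)*(1 + W))/3 = (2*W*(1 + W))/3 = 2*W*(1 + W)/3)
(2175 + (-1179 - 1*(-942)))*(4016 - g(34)) = (2175 + (-1179 - 1*(-942)))*(4016 - 2*34*(1 + 34)/3) = (2175 + (-1179 + 942))*(4016 - 2*34*35/3) = (2175 - 237)*(4016 - 1*2380/3) = 1938*(4016 - 2380/3) = 1938*(9668/3) = 6245528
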